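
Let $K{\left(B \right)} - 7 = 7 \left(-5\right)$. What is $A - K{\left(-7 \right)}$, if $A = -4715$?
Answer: $-4687$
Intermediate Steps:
$K{\left(B \right)} = -28$ ($K{\left(B \right)} = 7 + 7 \left(-5\right) = 7 - 35 = -28$)
$A - K{\left(-7 \right)} = -4715 - -28 = -4715 + 28 = -4687$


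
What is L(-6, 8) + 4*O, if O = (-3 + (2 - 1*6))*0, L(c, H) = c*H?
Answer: -48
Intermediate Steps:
L(c, H) = H*c
O = 0 (O = (-3 + (2 - 6))*0 = (-3 - 4)*0 = -7*0 = 0)
L(-6, 8) + 4*O = 8*(-6) + 4*0 = -48 + 0 = -48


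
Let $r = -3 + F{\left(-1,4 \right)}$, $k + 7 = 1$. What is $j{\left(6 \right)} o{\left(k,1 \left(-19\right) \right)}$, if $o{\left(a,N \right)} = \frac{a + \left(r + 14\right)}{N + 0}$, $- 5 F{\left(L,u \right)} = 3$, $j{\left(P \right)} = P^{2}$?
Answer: $- \frac{792}{95} \approx -8.3368$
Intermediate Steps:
$k = -6$ ($k = -7 + 1 = -6$)
$F{\left(L,u \right)} = - \frac{3}{5}$ ($F{\left(L,u \right)} = \left(- \frac{1}{5}\right) 3 = - \frac{3}{5}$)
$r = - \frac{18}{5}$ ($r = -3 - \frac{3}{5} = - \frac{18}{5} \approx -3.6$)
$o{\left(a,N \right)} = \frac{\frac{52}{5} + a}{N}$ ($o{\left(a,N \right)} = \frac{a + \left(- \frac{18}{5} + 14\right)}{N + 0} = \frac{a + \frac{52}{5}}{N} = \frac{\frac{52}{5} + a}{N}$)
$j{\left(6 \right)} o{\left(k,1 \left(-19\right) \right)} = 6^{2} \frac{\frac{52}{5} - 6}{1 \left(-19\right)} = 36 \frac{1}{-19} \cdot \frac{22}{5} = 36 \left(\left(- \frac{1}{19}\right) \frac{22}{5}\right) = 36 \left(- \frac{22}{95}\right) = - \frac{792}{95}$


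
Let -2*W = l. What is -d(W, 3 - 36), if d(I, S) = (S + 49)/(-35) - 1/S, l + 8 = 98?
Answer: 493/1155 ≈ 0.42684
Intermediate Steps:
l = 90 (l = -8 + 98 = 90)
W = -45 (W = -1/2*90 = -45)
d(I, S) = -7/5 - 1/S - S/35 (d(I, S) = (49 + S)*(-1/35) - 1/S = (-7/5 - S/35) - 1/S = -7/5 - 1/S - S/35)
-d(W, 3 - 36) = -(-35 - (3 - 36)*(49 + (3 - 36)))/(35*(3 - 36)) = -(-35 - 1*(-33)*(49 - 33))/(35*(-33)) = -(-1)*(-35 - 1*(-33)*16)/(35*33) = -(-1)*(-35 + 528)/(35*33) = -(-1)*493/(35*33) = -1*(-493/1155) = 493/1155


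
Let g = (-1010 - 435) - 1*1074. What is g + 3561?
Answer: 1042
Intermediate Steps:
g = -2519 (g = -1445 - 1074 = -2519)
g + 3561 = -2519 + 3561 = 1042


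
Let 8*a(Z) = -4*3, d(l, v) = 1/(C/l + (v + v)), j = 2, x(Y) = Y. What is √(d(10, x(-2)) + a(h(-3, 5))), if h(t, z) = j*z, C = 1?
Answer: I*√10686/78 ≈ 1.3253*I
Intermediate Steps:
h(t, z) = 2*z
d(l, v) = 1/(1/l + 2*v) (d(l, v) = 1/(1/l + (v + v)) = 1/(1/l + 2*v))
a(Z) = -3/2 (a(Z) = (-4*3)/8 = (⅛)*(-12) = -3/2)
√(d(10, x(-2)) + a(h(-3, 5))) = √(10/(1 + 2*10*(-2)) - 3/2) = √(10/(1 - 40) - 3/2) = √(10/(-39) - 3/2) = √(10*(-1/39) - 3/2) = √(-10/39 - 3/2) = √(-137/78) = I*√10686/78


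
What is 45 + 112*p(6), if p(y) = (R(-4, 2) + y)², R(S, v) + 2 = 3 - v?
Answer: 2845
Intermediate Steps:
R(S, v) = 1 - v (R(S, v) = -2 + (3 - v) = 1 - v)
p(y) = (-1 + y)² (p(y) = ((1 - 1*2) + y)² = ((1 - 2) + y)² = (-1 + y)²)
45 + 112*p(6) = 45 + 112*(-1 + 6)² = 45 + 112*5² = 45 + 112*25 = 45 + 2800 = 2845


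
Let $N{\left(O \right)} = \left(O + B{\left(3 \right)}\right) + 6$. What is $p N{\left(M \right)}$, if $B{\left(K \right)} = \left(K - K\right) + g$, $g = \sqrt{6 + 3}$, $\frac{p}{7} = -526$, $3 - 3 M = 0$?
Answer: $-36820$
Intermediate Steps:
$M = 1$ ($M = 1 - 0 = 1 + 0 = 1$)
$p = -3682$ ($p = 7 \left(-526\right) = -3682$)
$g = 3$ ($g = \sqrt{9} = 3$)
$B{\left(K \right)} = 3$ ($B{\left(K \right)} = \left(K - K\right) + 3 = 0 + 3 = 3$)
$N{\left(O \right)} = 9 + O$ ($N{\left(O \right)} = \left(O + 3\right) + 6 = \left(3 + O\right) + 6 = 9 + O$)
$p N{\left(M \right)} = - 3682 \left(9 + 1\right) = \left(-3682\right) 10 = -36820$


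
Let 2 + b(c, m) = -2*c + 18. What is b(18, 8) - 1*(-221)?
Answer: 201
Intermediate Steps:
b(c, m) = 16 - 2*c (b(c, m) = -2 + (-2*c + 18) = -2 + (18 - 2*c) = 16 - 2*c)
b(18, 8) - 1*(-221) = (16 - 2*18) - 1*(-221) = (16 - 36) + 221 = -20 + 221 = 201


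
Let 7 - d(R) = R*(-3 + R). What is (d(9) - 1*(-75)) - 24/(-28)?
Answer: 202/7 ≈ 28.857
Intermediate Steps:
d(R) = 7 - R*(-3 + R)
(d(9) - 1*(-75)) - 24/(-28) = ((7 - 1*9**2 + 3*9) - 1*(-75)) - 24/(-28) = ((7 - 1*81 + 27) + 75) - 1/28*(-24) = ((7 - 81 + 27) + 75) + 6/7 = (-47 + 75) + 6/7 = 28 + 6/7 = 202/7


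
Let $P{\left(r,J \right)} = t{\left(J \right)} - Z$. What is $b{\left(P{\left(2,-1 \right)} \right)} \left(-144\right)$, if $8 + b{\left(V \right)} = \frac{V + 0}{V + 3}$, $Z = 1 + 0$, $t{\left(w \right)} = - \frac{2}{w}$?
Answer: $1116$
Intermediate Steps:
$Z = 1$
$P{\left(r,J \right)} = -1 - \frac{2}{J}$ ($P{\left(r,J \right)} = - \frac{2}{J} - 1 = -1 - \frac{2}{J}$)
$b{\left(V \right)} = -8 + \frac{V}{3 + V}$ ($b{\left(V \right)} = -8 + \frac{V + 0}{V + 3} = -8 + \frac{V}{3 + V}$)
$b{\left(P{\left(2,-1 \right)} \right)} \left(-144\right) = \frac{-24 - 7 \frac{-2 - -1}{-1}}{3 + \frac{-2 - -1}{-1}} \left(-144\right) = \frac{-24 - 7 \left(- (-2 + 1)\right)}{3 - \left(-2 + 1\right)} \left(-144\right) = \frac{-24 - 7 \left(\left(-1\right) \left(-1\right)\right)}{3 - -1} \left(-144\right) = \frac{-24 - 7}{3 + 1} \left(-144\right) = \frac{-24 - 7}{4} \left(-144\right) = \frac{1}{4} \left(-31\right) \left(-144\right) = \left(- \frac{31}{4}\right) \left(-144\right) = 1116$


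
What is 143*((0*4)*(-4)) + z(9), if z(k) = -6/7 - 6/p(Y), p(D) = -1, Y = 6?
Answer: 36/7 ≈ 5.1429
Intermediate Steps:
z(k) = 36/7 (z(k) = -6/7 - 6/(-1) = -6*1/7 - 6*(-1) = -6/7 + 6 = 36/7)
143*((0*4)*(-4)) + z(9) = 143*((0*4)*(-4)) + 36/7 = 143*(0*(-4)) + 36/7 = 143*0 + 36/7 = 0 + 36/7 = 36/7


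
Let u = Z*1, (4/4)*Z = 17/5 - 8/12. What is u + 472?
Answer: 7121/15 ≈ 474.73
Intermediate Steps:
Z = 41/15 (Z = 17/5 - 8/12 = 17*(⅕) - 8*1/12 = 17/5 - ⅔ = 41/15 ≈ 2.7333)
u = 41/15 (u = (41/15)*1 = 41/15 ≈ 2.7333)
u + 472 = 41/15 + 472 = 7121/15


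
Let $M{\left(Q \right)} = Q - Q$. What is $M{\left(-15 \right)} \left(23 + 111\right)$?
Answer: $0$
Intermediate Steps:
$M{\left(Q \right)} = 0$
$M{\left(-15 \right)} \left(23 + 111\right) = 0 \left(23 + 111\right) = 0 \cdot 134 = 0$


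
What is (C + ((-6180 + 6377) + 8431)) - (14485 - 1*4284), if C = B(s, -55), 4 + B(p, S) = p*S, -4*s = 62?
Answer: -1449/2 ≈ -724.50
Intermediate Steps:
s = -31/2 (s = -¼*62 = -31/2 ≈ -15.500)
B(p, S) = -4 + S*p (B(p, S) = -4 + p*S = -4 + S*p)
C = 1697/2 (C = -4 - 55*(-31/2) = -4 + 1705/2 = 1697/2 ≈ 848.50)
(C + ((-6180 + 6377) + 8431)) - (14485 - 1*4284) = (1697/2 + ((-6180 + 6377) + 8431)) - (14485 - 1*4284) = (1697/2 + (197 + 8431)) - (14485 - 4284) = (1697/2 + 8628) - 1*10201 = 18953/2 - 10201 = -1449/2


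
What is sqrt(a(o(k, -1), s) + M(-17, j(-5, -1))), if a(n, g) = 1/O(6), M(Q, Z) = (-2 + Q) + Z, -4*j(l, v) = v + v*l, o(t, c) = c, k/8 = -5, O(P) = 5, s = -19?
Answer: 3*I*sqrt(55)/5 ≈ 4.4497*I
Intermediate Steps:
k = -40 (k = 8*(-5) = -40)
j(l, v) = -v/4 - l*v/4 (j(l, v) = -(v + v*l)/4 = -(v + l*v)/4 = -v/4 - l*v/4)
M(Q, Z) = -2 + Q + Z
a(n, g) = 1/5
sqrt(a(o(k, -1), s) + M(-17, j(-5, -1))) = sqrt(1/5 + (-2 - 17 - 1/4*(-1)*(1 - 5))) = sqrt(1/5 + (-2 - 17 - 1/4*(-1)*(-4))) = sqrt(1/5 + (-2 - 17 - 1)) = sqrt(1/5 - 20) = sqrt(-99/5) = 3*I*sqrt(55)/5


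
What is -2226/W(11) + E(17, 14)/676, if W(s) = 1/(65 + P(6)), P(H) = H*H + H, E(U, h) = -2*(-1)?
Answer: -80505515/338 ≈ -2.3818e+5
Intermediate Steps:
E(U, h) = 2
P(H) = H + H² (P(H) = H² + H = H + H²)
W(s) = 1/107 (W(s) = 1/(65 + 6*(1 + 6)) = 1/(65 + 6*7) = 1/(65 + 42) = 1/107)
-2226/W(11) + E(17, 14)/676 = -2226/1/107 + 2/676 = -2226*107 + 2*(1/676) = -238182 + 1/338 = -80505515/338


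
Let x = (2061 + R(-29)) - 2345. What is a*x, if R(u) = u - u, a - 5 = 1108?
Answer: -316092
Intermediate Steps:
a = 1113 (a = 5 + 1108 = 1113)
R(u) = 0
x = -284 (x = (2061 + 0) - 2345 = 2061 - 2345 = -284)
a*x = 1113*(-284) = -316092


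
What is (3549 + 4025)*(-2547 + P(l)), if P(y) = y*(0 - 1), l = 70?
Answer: -19821158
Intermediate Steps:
P(y) = -y (P(y) = y*(-1) = -y)
(3549 + 4025)*(-2547 + P(l)) = (3549 + 4025)*(-2547 - 1*70) = 7574*(-2547 - 70) = 7574*(-2617) = -19821158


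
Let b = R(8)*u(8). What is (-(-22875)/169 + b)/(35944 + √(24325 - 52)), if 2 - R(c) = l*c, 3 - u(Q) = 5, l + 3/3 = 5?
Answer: 1186691160/218339019847 - 99045*√2697/218339019847 ≈ 0.0054115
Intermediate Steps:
l = 4 (l = -1 + 5 = 4)
u(Q) = -2 (u(Q) = 3 - 1*5 = 3 - 5 = -2)
R(c) = 2 - 4*c
b = 60 (b = (2 - 4*8)*(-2) = (2 - 32)*(-2) = -30*(-2) = 60)
(-(-22875)/169 + b)/(35944 + √(24325 - 52)) = (-(-22875)/169 + 60)/(35944 + √(24325 - 52)) = (-(-22875)/169 + 60)/(35944 + √24273) = (-125*(-183/169) + 60)/(35944 + 3*√2697) = (22875/169 + 60)/(35944 + 3*√2697) = 33015/(169*(35944 + 3*√2697))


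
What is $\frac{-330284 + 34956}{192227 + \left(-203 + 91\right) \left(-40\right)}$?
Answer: $- \frac{295328}{196707} \approx -1.5014$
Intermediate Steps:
$\frac{-330284 + 34956}{192227 + \left(-203 + 91\right) \left(-40\right)} = - \frac{295328}{192227 - -4480} = - \frac{295328}{192227 + 4480} = - \frac{295328}{196707}$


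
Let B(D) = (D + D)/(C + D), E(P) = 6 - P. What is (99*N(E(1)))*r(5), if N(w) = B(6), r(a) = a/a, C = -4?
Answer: 594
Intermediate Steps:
B(D) = 2*D/(-4 + D) (B(D) = (D + D)/(-4 + D) = (2*D)/(-4 + D) = 2*D/(-4 + D))
r(a) = 1
N(w) = 6 (N(w) = 2*6/(-4 + 6) = 2*6/2 = 2*6*(½) = 6)
(99*N(E(1)))*r(5) = (99*6)*1 = 594*1 = 594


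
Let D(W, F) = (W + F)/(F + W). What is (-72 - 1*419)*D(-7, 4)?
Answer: -491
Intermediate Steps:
D(W, F) = 1 (D(W, F) = (F + W)/(F + W) = 1)
(-72 - 1*419)*D(-7, 4) = (-72 - 1*419)*1 = (-72 - 419)*1 = -491*1 = -491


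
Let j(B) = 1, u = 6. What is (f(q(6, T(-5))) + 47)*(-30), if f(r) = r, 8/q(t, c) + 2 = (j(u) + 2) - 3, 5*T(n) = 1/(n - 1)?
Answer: -1290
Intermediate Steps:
T(n) = 1/(5*(-1 + n)) (T(n) = 1/(5*(n - 1)) = 1/(5*(-1 + n)))
q(t, c) = -4 (q(t, c) = 8/(-2 + ((1 + 2) - 3)) = 8/(-2 + (3 - 3)) = 8/(-2 + 0) = 8/(-2) = 8*(-½) = -4)
(f(q(6, T(-5))) + 47)*(-30) = (-4 + 47)*(-30) = 43*(-30) = -1290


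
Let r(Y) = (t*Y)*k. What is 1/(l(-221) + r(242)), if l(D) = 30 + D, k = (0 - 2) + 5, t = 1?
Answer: 1/535 ≈ 0.0018692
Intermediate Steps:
k = 3 (k = -2 + 5 = 3)
r(Y) = 3*Y (r(Y) = (1*Y)*3 = Y*3 = 3*Y)
1/(l(-221) + r(242)) = 1/((30 - 221) + 3*242) = 1/(-191 + 726) = 1/535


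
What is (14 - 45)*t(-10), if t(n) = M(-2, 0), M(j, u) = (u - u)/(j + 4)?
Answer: 0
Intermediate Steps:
M(j, u) = 0 (M(j, u) = 0/(4 + j) = 0)
t(n) = 0
(14 - 45)*t(-10) = (14 - 45)*0 = -31*0 = 0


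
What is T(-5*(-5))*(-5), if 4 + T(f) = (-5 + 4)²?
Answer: 15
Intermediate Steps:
T(f) = -3 (T(f) = -4 + (-5 + 4)² = -4 + (-1)² = -4 + 1 = -3)
T(-5*(-5))*(-5) = -3*(-5) = 15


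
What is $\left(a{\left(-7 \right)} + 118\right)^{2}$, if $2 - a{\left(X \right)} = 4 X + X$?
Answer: $24025$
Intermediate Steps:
$a{\left(X \right)} = 2 - 5 X$ ($a{\left(X \right)} = 2 - \left(4 X + X\right) = 2 - 5 X$)
$\left(a{\left(-7 \right)} + 118\right)^{2} = \left(\left(2 - -35\right) + 118\right)^{2} = \left(\left(2 + 35\right) + 118\right)^{2} = \left(37 + 118\right)^{2} = 155^{2} = 24025$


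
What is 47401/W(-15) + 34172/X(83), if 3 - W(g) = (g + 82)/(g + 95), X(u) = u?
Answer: 320654396/14359 ≈ 22331.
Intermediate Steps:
W(g) = 3 - (82 + g)/(95 + g) (W(g) = 3 - (g + 82)/(g + 95) = 3 - (82 + g)/(95 + g))
47401/W(-15) + 34172/X(83) = 47401/(((203 + 2*(-15))/(95 - 15))) + 34172/83 = 47401/(((203 - 30)/80)) + 34172*(1/83) = 47401/(((1/80)*173)) + 34172/83 = 47401/(173/80) + 34172/83 = 47401*(80/173) + 34172/83 = 3792080/173 + 34172/83 = 320654396/14359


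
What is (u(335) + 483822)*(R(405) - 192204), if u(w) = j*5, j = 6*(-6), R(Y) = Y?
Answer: -92762051958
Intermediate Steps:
j = -36
u(w) = -180 (u(w) = -36*5 = -180)
(u(335) + 483822)*(R(405) - 192204) = (-180 + 483822)*(405 - 192204) = 483642*(-191799) = -92762051958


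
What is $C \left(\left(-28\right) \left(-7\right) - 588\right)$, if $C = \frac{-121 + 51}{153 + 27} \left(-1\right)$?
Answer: $- \frac{1372}{9} \approx -152.44$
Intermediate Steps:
$C = \frac{7}{18}$ ($C = - \frac{70}{180} \left(-1\right) = \left(-70\right) \frac{1}{180} \left(-1\right) = \left(- \frac{7}{18}\right) \left(-1\right) = \frac{7}{18} \approx 0.38889$)
$C \left(\left(-28\right) \left(-7\right) - 588\right) = \frac{7 \left(\left(-28\right) \left(-7\right) - 588\right)}{18} = \frac{7 \left(196 - 588\right)}{18} = \frac{7}{18} \left(-392\right) = - \frac{1372}{9}$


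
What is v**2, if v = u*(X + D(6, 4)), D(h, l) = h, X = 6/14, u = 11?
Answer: 245025/49 ≈ 5000.5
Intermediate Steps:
X = 3/7 (X = 6*(1/14) = 3/7 ≈ 0.42857)
v = 495/7 (v = 11*(3/7 + 6) = 11*(45/7) = 495/7 ≈ 70.714)
v**2 = (495/7)**2 = 245025/49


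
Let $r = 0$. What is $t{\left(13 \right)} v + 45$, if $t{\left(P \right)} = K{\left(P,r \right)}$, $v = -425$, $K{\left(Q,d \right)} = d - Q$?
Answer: $5570$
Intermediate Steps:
$t{\left(P \right)} = - P$ ($t{\left(P \right)} = 0 - P = - P$)
$t{\left(13 \right)} v + 45 = \left(-1\right) 13 \left(-425\right) + 45 = \left(-13\right) \left(-425\right) + 45 = 5525 + 45 = 5570$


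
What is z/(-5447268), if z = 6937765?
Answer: -6937765/5447268 ≈ -1.2736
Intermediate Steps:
z/(-5447268) = 6937765/(-5447268) = 6937765*(-1/5447268) = -6937765/5447268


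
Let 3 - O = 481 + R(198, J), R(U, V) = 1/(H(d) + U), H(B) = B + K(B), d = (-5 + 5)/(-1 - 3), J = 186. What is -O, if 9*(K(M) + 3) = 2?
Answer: 839855/1757 ≈ 478.00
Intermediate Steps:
K(M) = -25/9 (K(M) = -3 + (⅑)*2 = -3 + 2/9 = -25/9)
d = 0 (d = 0/(-4) = 0*(-¼) = 0)
H(B) = -25/9 + B (H(B) = B - 25/9 = -25/9 + B)
R(U, V) = 1/(-25/9 + U) (R(U, V) = 1/((-25/9 + 0) + U) = 1/(-25/9 + U))
O = -839855/1757 (O = 3 - (481 + 9/(-25 + 9*198)) = 3 - (481 + 9/(-25 + 1782)) = 3 - (481 + 9/1757) = 3 - 1*845126/1757 = 3 - 845126/1757 = -839855/1757 ≈ -478.00)
-O = -1*(-839855/1757) = 839855/1757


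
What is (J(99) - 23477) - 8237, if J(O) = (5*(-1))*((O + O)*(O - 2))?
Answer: -127744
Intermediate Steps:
J(O) = -10*O*(-2 + O) (J(O) = -5*2*O*(-2 + O) = -10*O*(-2 + O))
(J(99) - 23477) - 8237 = (10*99*(2 - 1*99) - 23477) - 8237 = (10*99*(2 - 99) - 23477) - 8237 = (10*99*(-97) - 23477) - 8237 = (-96030 - 23477) - 8237 = -119507 - 8237 = -127744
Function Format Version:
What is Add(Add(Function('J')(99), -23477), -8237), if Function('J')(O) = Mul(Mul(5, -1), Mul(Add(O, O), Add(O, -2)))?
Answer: -127744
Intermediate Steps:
Function('J')(O) = Mul(-10, O, Add(-2, O)) (Function('J')(O) = Mul(-5, Mul(Mul(2, O), Add(-2, O))) = Mul(-5, Mul(2, O, Add(-2, O))) = Mul(-10, O, Add(-2, O)))
Add(Add(Function('J')(99), -23477), -8237) = Add(Add(Mul(10, 99, Add(2, Mul(-1, 99))), -23477), -8237) = Add(Add(Mul(10, 99, Add(2, -99)), -23477), -8237) = Add(Add(Mul(10, 99, -97), -23477), -8237) = Add(Add(-96030, -23477), -8237) = Add(-119507, -8237) = -127744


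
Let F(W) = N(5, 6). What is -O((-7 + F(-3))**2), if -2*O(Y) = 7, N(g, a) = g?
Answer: 7/2 ≈ 3.5000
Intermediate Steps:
F(W) = 5
O(Y) = -7/2 (O(Y) = -1/2*7 = -7/2)
-O((-7 + F(-3))**2) = -1*(-7/2) = 7/2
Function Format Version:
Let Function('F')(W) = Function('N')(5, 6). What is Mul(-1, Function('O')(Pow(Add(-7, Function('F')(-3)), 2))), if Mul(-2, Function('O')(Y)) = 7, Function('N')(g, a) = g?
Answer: Rational(7, 2) ≈ 3.5000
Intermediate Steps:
Function('F')(W) = 5
Function('O')(Y) = Rational(-7, 2) (Function('O')(Y) = Mul(Rational(-1, 2), 7) = Rational(-7, 2))
Mul(-1, Function('O')(Pow(Add(-7, Function('F')(-3)), 2))) = Mul(-1, Rational(-7, 2)) = Rational(7, 2)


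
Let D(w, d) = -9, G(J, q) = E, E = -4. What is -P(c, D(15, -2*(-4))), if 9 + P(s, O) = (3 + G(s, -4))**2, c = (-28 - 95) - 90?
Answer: 8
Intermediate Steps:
G(J, q) = -4
c = -213 (c = -123 - 90 = -213)
P(s, O) = -8 (P(s, O) = -9 + (3 - 4)**2 = -9 + (-1)**2 = -9 + 1 = -8)
-P(c, D(15, -2*(-4))) = -1*(-8) = 8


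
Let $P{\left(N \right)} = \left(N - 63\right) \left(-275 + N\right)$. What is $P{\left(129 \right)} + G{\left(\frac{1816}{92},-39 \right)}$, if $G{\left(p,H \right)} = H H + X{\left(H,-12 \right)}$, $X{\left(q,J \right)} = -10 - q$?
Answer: $-8086$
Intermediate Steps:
$P{\left(N \right)} = \left(-275 + N\right) \left(-63 + N\right)$ ($P{\left(N \right)} = \left(-63 + N\right) \left(-275 + N\right) = \left(-275 + N\right) \left(-63 + N\right)$)
$G{\left(p,H \right)} = -10 + H^{2} - H$ ($G{\left(p,H \right)} = H H - \left(10 + H\right) = H^{2} - \left(10 + H\right) = -10 + H^{2} - H$)
$P{\left(129 \right)} + G{\left(\frac{1816}{92},-39 \right)} = \left(17325 + 129^{2} - 43602\right) - \left(-29 - 1521\right) = \left(17325 + 16641 - 43602\right) + \left(-10 + 1521 + 39\right) = -9636 + 1550 = -8086$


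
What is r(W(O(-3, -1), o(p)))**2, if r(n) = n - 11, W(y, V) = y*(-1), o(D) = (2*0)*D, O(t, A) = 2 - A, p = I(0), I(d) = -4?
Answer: 196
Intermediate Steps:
p = -4
o(D) = 0 (o(D) = 0*D = 0)
W(y, V) = -y
r(n) = -11 + n
r(W(O(-3, -1), o(p)))**2 = (-11 - (2 - 1*(-1)))**2 = (-11 - (2 + 1))**2 = (-11 - 1*3)**2 = (-11 - 3)**2 = (-14)**2 = 196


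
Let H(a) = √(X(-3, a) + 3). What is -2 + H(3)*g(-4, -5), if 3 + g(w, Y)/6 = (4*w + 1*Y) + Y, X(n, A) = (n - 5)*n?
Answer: -2 - 522*√3 ≈ -906.13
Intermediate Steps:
X(n, A) = n*(-5 + n) (X(n, A) = (-5 + n)*n = n*(-5 + n))
g(w, Y) = -18 + 12*Y + 24*w (g(w, Y) = -18 + 6*((4*w + 1*Y) + Y) = -18 + 6*((4*w + Y) + Y) = -18 + 6*((Y + 4*w) + Y) = -18 + 6*(2*Y + 4*w) = -18 + (12*Y + 24*w) = -18 + 12*Y + 24*w)
H(a) = 3*√3 (H(a) = √(-3*(-5 - 3) + 3) = √(-3*(-8) + 3) = √(24 + 3) = √27 = 3*√3)
-2 + H(3)*g(-4, -5) = -2 + (3*√3)*(-18 + 12*(-5) + 24*(-4)) = -2 + (3*√3)*(-18 - 60 - 96) = -2 + (3*√3)*(-174) = -2 - 522*√3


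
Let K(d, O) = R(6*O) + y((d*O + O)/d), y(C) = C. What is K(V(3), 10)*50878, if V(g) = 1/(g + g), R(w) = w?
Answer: 6614140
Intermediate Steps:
V(g) = 1/(2*g)
K(d, O) = 6*O + (O + O*d)/d (K(d, O) = 6*O + (d*O + O)/d = 6*O + (O*d + O)/d = 6*O + (O + O*d)/d)
K(V(3), 10)*50878 = (7*10 + 10/(((1/2)/3)))*50878 = (70 + 10/(((1/2)*(1/3))))*50878 = (70 + 10/(1/6))*50878 = (70 + 10*6)*50878 = (70 + 60)*50878 = 130*50878 = 6614140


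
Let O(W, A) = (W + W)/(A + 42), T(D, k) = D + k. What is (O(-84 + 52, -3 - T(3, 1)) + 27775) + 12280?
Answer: 1401861/35 ≈ 40053.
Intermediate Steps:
O(W, A) = 2*W/(42 + A) (O(W, A) = (2*W)/(42 + A) = 2*W/(42 + A))
(O(-84 + 52, -3 - T(3, 1)) + 27775) + 12280 = (2*(-84 + 52)/(42 + (-3 - (3 + 1))) + 27775) + 12280 = (2*(-32)/(42 + (-3 - 1*4)) + 27775) + 12280 = (2*(-32)/(42 + (-3 - 4)) + 27775) + 12280 = (2*(-32)/(42 - 7) + 27775) + 12280 = (2*(-32)/35 + 27775) + 12280 = (2*(-32)*(1/35) + 27775) + 12280 = (-64/35 + 27775) + 12280 = 972061/35 + 12280 = 1401861/35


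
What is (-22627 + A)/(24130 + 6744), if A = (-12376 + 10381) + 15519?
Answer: -9103/30874 ≈ -0.29484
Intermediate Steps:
A = 13524 (A = -1995 + 15519 = 13524)
(-22627 + A)/(24130 + 6744) = (-22627 + 13524)/(24130 + 6744) = -9103/30874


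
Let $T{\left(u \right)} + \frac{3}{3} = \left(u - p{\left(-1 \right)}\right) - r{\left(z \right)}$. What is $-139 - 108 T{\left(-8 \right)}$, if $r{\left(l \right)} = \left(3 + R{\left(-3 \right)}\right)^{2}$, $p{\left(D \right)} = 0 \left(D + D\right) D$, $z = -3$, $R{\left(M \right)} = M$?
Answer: $833$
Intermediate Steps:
$p{\left(D \right)} = 0$ ($p{\left(D \right)} = 0 \cdot 2 D D = 0 D = 0$)
$r{\left(l \right)} = 0$ ($r{\left(l \right)} = \left(3 - 3\right)^{2} = 0^{2} = 0$)
$T{\left(u \right)} = -1 + u$ ($T{\left(u \right)} = -1 + \left(\left(u - 0\right) - 0\right) = -1 + \left(\left(u + 0\right) + 0\right) = -1 + \left(u + 0\right) = -1 + u$)
$-139 - 108 T{\left(-8 \right)} = -139 - 108 \left(-1 - 8\right) = -139 - -972 = -139 + 972 = 833$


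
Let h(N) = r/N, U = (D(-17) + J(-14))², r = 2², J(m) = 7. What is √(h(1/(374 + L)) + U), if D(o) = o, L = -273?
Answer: 6*√14 ≈ 22.450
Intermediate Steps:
r = 4
U = 100 (U = (-17 + 7)² = (-10)² = 100)
h(N) = 4/N
√(h(1/(374 + L)) + U) = √(4/(1/(374 - 273)) + 100) = √(4/(1/101) + 100) = √(4*101 + 100) = √(404 + 100) = √504 = 6*√14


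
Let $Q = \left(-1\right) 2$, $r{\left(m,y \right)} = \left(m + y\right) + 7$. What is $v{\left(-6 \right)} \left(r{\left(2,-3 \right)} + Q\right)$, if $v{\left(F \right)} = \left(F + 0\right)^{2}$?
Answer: $144$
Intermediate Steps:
$r{\left(m,y \right)} = 7 + m + y$
$Q = -2$
$v{\left(F \right)} = F^{2}$
$v{\left(-6 \right)} \left(r{\left(2,-3 \right)} + Q\right) = \left(-6\right)^{2} \left(\left(7 + 2 - 3\right) - 2\right) = 36 \left(6 - 2\right) = 36 \cdot 4 = 144$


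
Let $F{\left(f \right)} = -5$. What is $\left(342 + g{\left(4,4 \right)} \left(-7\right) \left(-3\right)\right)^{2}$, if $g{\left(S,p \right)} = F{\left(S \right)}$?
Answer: $56169$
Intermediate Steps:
$g{\left(S,p \right)} = -5$
$\left(342 + g{\left(4,4 \right)} \left(-7\right) \left(-3\right)\right)^{2} = \left(342 + \left(-5\right) \left(-7\right) \left(-3\right)\right)^{2} = \left(342 + 35 \left(-3\right)\right)^{2} = \left(342 - 105\right)^{2} = 237^{2} = 56169$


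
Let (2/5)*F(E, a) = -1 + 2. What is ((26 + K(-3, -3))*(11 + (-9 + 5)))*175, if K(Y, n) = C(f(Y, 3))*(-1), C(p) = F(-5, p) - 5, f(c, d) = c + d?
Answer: 69825/2 ≈ 34913.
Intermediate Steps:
F(E, a) = 5/2 (F(E, a) = 5*(-1 + 2)/2 = (5/2)*1 = 5/2)
C(p) = -5/2 (C(p) = 5/2 - 5 = -5/2)
K(Y, n) = 5/2 (K(Y, n) = -5/2*(-1) = 5/2)
((26 + K(-3, -3))*(11 + (-9 + 5)))*175 = ((26 + 5/2)*(11 + (-9 + 5)))*175 = (57*(11 - 4)/2)*175 = ((57/2)*7)*175 = (399/2)*175 = 69825/2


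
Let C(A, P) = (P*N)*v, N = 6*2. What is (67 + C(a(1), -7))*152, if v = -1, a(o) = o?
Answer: 22952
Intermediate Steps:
N = 12
C(A, P) = -12*P (C(A, P) = (P*12)*(-1) = (12*P)*(-1) = -12*P)
(67 + C(a(1), -7))*152 = (67 - 12*(-7))*152 = (67 + 84)*152 = 151*152 = 22952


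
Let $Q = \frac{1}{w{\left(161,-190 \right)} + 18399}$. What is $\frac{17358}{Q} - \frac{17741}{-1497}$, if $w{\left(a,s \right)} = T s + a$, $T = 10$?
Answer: $\frac{432908884901}{1497} \approx 2.8918 \cdot 10^{8}$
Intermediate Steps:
$w{\left(a,s \right)} = a + 10 s$ ($w{\left(a,s \right)} = 10 s + a = a + 10 s$)
$Q = \frac{1}{16660}$ ($Q = \frac{1}{\left(161 + 10 \left(-190\right)\right) + 18399} = \frac{1}{\left(161 - 1900\right) + 18399} = \frac{1}{-1739 + 18399} = \frac{1}{16660} \approx 6.0024 \cdot 10^{-5}$)
$\frac{17358}{Q} - \frac{17741}{-1497} = 17358 \frac{1}{\frac{1}{16660}} - \frac{17741}{-1497} = 17358 \cdot 16660 - - \frac{17741}{1497} = 289184280 + \frac{17741}{1497} = \frac{432908884901}{1497}$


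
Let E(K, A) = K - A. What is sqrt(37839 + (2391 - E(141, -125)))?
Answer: 2*sqrt(9991) ≈ 199.91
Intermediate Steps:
sqrt(37839 + (2391 - E(141, -125))) = sqrt(37839 + (2391 - (141 - 1*(-125)))) = sqrt(37839 + (2391 - (141 + 125))) = sqrt(37839 + (2391 - 1*266)) = sqrt(37839 + (2391 - 266)) = sqrt(37839 + 2125) = sqrt(39964) = 2*sqrt(9991)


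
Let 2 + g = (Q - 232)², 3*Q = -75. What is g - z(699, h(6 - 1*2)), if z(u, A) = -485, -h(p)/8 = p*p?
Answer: 66532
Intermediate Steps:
Q = -25 (Q = (⅓)*(-75) = -25)
h(p) = -8*p² (h(p) = -8*p*p = -8*p²)
g = 66047 (g = -2 + (-25 - 232)² = -2 + (-257)² = -2 + 66049 = 66047)
g - z(699, h(6 - 1*2)) = 66047 - 1*(-485) = 66047 + 485 = 66532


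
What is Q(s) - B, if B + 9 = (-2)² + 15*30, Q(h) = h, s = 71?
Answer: -374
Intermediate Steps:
B = 445 (B = -9 + ((-2)² + 15*30) = -9 + (4 + 450) = -9 + 454 = 445)
Q(s) - B = 71 - 1*445 = 71 - 445 = -374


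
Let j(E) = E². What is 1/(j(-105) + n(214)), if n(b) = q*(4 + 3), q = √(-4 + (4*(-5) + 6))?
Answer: 25/275627 - I*√2/5788167 ≈ 9.0702e-5 - 2.4433e-7*I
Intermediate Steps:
q = 3*I*√2 (q = √(-4 + (-20 + 6)) = √(-4 - 14) = √(-18) = 3*I*√2 ≈ 4.2426*I)
n(b) = 21*I*√2 (n(b) = (3*I*√2)*(4 + 3) = (3*I*√2)*7 = 21*I*√2)
1/(j(-105) + n(214)) = 1/((-105)² + 21*I*√2) = 1/(11025 + 21*I*√2)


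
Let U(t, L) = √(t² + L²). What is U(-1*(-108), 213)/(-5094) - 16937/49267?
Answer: -16937/49267 - √6337/1698 ≈ -0.39066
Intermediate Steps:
U(t, L) = √(L² + t²)
U(-1*(-108), 213)/(-5094) - 16937/49267 = √(213² + (-1*(-108))²)/(-5094) - 16937/49267 = √(45369 + 108²)*(-1/5094) - 16937*1/49267 = √(45369 + 11664)*(-1/5094) - 16937/49267 = √57033*(-1/5094) - 16937/49267 = (3*√6337)*(-1/5094) - 16937/49267 = -√6337/1698 - 16937/49267 = -16937/49267 - √6337/1698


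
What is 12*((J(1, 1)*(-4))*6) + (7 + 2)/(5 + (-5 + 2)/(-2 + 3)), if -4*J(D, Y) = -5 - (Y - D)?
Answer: -711/2 ≈ -355.50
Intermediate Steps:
J(D, Y) = 5/4 - D/4 + Y/4 (J(D, Y) = -(-5 - (Y - D))/4 = -(-5 + (D - Y))/4 = -(-5 + D - Y)/4 = 5/4 - D/4 + Y/4)
12*((J(1, 1)*(-4))*6) + (7 + 2)/(5 + (-5 + 2)/(-2 + 3)) = 12*(((5/4 - ¼*1 + (¼)*1)*(-4))*6) + (7 + 2)/(5 + (-5 + 2)/(-2 + 3)) = 12*(((5/4 - ¼ + ¼)*(-4))*6) + 9/(5 - 3/1) = 12*(((5/4)*(-4))*6) + 9/(5 - 3*1) = 12*(-5*6) + 9/(5 - 3) = 12*(-30) + 9/2 = -360 + 9*(½) = -360 + 9/2 = -711/2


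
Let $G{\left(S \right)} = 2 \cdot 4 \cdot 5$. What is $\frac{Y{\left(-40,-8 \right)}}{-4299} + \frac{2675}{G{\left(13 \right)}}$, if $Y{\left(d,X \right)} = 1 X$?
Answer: $\frac{2300029}{34392} \approx 66.877$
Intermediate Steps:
$G{\left(S \right)} = 40$ ($G{\left(S \right)} = 8 \cdot 5 = 40$)
$Y{\left(d,X \right)} = X$
$\frac{Y{\left(-40,-8 \right)}}{-4299} + \frac{2675}{G{\left(13 \right)}} = - \frac{8}{-4299} + \frac{2675}{40} = \left(-8\right) \left(- \frac{1}{4299}\right) + 2675 \cdot \frac{1}{40} = \frac{8}{4299} + \frac{535}{8} = \frac{2300029}{34392}$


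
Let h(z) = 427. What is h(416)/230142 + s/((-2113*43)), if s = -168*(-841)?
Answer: -32477506103/20910471978 ≈ -1.5532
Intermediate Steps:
s = 141288
h(416)/230142 + s/((-2113*43)) = 427/230142 + 141288/((-2113*43)) = 427*(1/230142) + 141288/(-90859) = 427/230142 + 141288*(-1/90859) = 427/230142 - 141288/90859 = -32477506103/20910471978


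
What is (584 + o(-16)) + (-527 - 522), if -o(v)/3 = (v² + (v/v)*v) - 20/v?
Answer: -4755/4 ≈ -1188.8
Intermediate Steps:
o(v) = -3*v - 3*v² + 60/v (o(v) = -3*((v² + (v/v)*v) - 20/v) = -3*((v² + 1*v) - 20/v) = -3*((v² + v) - 20/v) = -3*((v + v²) - 20/v) = -3*(v + v² - 20/v) = -3*v - 3*v² + 60/v)
(584 + o(-16)) + (-527 - 522) = (584 + 3*(20 - 1*(-16)²*(1 - 16))/(-16)) + (-527 - 522) = (584 + 3*(-1/16)*(20 - 1*256*(-15))) - 1049 = (584 + 3*(-1/16)*(20 + 3840)) - 1049 = (584 + 3*(-1/16)*3860) - 1049 = (584 - 2895/4) - 1049 = -559/4 - 1049 = -4755/4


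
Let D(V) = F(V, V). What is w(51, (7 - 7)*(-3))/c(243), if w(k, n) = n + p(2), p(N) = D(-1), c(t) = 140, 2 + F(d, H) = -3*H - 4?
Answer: -3/140 ≈ -0.021429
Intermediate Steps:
F(d, H) = -6 - 3*H (F(d, H) = -2 + (-3*H - 4) = -2 + (-4 - 3*H) = -6 - 3*H)
D(V) = -6 - 3*V
p(N) = -3 (p(N) = -6 - 3*(-1) = -6 + 3 = -3)
w(k, n) = -3 + n (w(k, n) = n - 3 = -3 + n)
w(51, (7 - 7)*(-3))/c(243) = (-3 + (7 - 7)*(-3))/140 = (-3 + 0*(-3))*(1/140) = (-3 + 0)*(1/140) = -3*1/140 = -3/140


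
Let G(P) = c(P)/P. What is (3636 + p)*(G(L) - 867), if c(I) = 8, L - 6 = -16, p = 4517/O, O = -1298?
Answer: -20458432729/6490 ≈ -3.1523e+6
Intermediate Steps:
p = -4517/1298 (p = 4517/(-1298) = 4517*(-1/1298) = -4517/1298 ≈ -3.4800)
L = -10 (L = 6 - 16 = -10)
G(P) = 8/P
(3636 + p)*(G(L) - 867) = (3636 - 4517/1298)*(8/(-10) - 867) = 4715011*(8*(-1/10) - 867)/1298 = 4715011*(-4/5 - 867)/1298 = (4715011/1298)*(-4339/5) = -20458432729/6490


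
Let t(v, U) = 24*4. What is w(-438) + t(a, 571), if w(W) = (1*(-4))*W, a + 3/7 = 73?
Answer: 1848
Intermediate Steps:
a = 508/7 (a = -3/7 + 73 = 508/7 ≈ 72.571)
t(v, U) = 96
w(W) = -4*W
w(-438) + t(a, 571) = -4*(-438) + 96 = 1752 + 96 = 1848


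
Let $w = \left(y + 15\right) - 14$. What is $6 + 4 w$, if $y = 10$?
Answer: $50$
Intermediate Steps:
$w = 11$ ($w = \left(10 + 15\right) - 14 = 25 - 14 = 11$)
$6 + 4 w = 6 + 4 \cdot 11 = 6 + 44 = 50$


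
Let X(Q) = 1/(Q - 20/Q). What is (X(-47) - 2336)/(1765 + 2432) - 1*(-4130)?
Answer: 12646052913/3062411 ≈ 4129.4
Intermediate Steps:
(X(-47) - 2336)/(1765 + 2432) - 1*(-4130) = (-47/(-20 + (-47)**2) - 2336)/(1765 + 2432) - 1*(-4130) = (-47/(-20 + 2209) - 2336)/4197 + 4130 = (-47/2189 - 2336)*(1/4197) + 4130 = -5113551/2189*1/4197 + 4130 = -1704517/3062411 + 4130 = 12646052913/3062411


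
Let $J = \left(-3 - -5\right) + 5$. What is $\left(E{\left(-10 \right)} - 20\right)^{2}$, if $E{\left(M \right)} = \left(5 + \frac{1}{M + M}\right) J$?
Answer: $\frac{85849}{400} \approx 214.62$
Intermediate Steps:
$J = 7$ ($J = \left(-3 + 5\right) + 5 = 2 + 5 = 7$)
$E{\left(M \right)} = 35 + \frac{7}{2 M}$ ($E{\left(M \right)} = \left(5 + \frac{1}{M + M}\right) 7 = \left(5 + \frac{1}{2 M}\right) 7 = 35 + \frac{7}{2 M}$)
$\left(E{\left(-10 \right)} - 20\right)^{2} = \left(\left(35 + \frac{7}{2 \left(-10\right)}\right) - 20\right)^{2} = \left(\left(35 + \frac{7}{2} \left(- \frac{1}{10}\right)\right) - 20\right)^{2} = \left(\left(35 - \frac{7}{20}\right) - 20\right)^{2} = \left(\frac{693}{20} - 20\right)^{2} = \left(\frac{293}{20}\right)^{2} = \frac{85849}{400}$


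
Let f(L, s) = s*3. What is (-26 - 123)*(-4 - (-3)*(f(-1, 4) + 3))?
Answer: -6109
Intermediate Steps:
f(L, s) = 3*s
(-26 - 123)*(-4 - (-3)*(f(-1, 4) + 3)) = (-26 - 123)*(-4 - (-3)*(3*4 + 3)) = -149*(-4 - (-3)*(12 + 3)) = -149*(-4 - (-3)*15) = -149*(-4 - 1*(-45)) = -149*(-4 + 45) = -149*41 = -6109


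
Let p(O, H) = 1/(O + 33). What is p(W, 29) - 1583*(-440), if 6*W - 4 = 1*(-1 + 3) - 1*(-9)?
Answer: 49452922/71 ≈ 6.9652e+5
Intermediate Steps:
W = 5/2 (W = ⅔ + (1*(-1 + 3) - 1*(-9))/6 = ⅔ + (1*2 + 9)/6 = ⅔ + (2 + 9)/6 = ⅔ + (⅙)*11 = ⅔ + 11/6 = 5/2 ≈ 2.5000)
p(O, H) = 1/(33 + O)
p(W, 29) - 1583*(-440) = 1/(33 + 5/2) - 1583*(-440) = 1/(71/2) + 696520 = 2/71 + 696520 = 49452922/71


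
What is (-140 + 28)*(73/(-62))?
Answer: 4088/31 ≈ 131.87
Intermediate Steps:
(-140 + 28)*(73/(-62)) = -8176*(-1)/62 = -112*(-73/62) = 4088/31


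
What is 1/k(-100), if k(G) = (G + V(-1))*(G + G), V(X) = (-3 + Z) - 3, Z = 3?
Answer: 1/20600 ≈ 4.8544e-5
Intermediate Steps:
V(X) = -3 (V(X) = (-3 + 3) - 3 = 0 - 3 = -3)
k(G) = 2*G*(-3 + G) (k(G) = (G - 3)*(G + G) = (-3 + G)*(2*G) = 2*G*(-3 + G))
1/k(-100) = 1/(2*(-100)*(-3 - 100)) = 1/(2*(-100)*(-103)) = 1/20600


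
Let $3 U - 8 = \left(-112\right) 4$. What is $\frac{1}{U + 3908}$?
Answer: $\frac{3}{11284} \approx 0.00026586$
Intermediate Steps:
$U = - \frac{440}{3}$ ($U = \frac{8}{3} + \frac{\left(-112\right) 4}{3} = \frac{8}{3} + \frac{1}{3} \left(-448\right) = \frac{8}{3} - \frac{448}{3} = - \frac{440}{3} \approx -146.67$)
$\frac{1}{U + 3908} = \frac{1}{- \frac{440}{3} + 3908} = \frac{1}{\frac{11284}{3}} = \frac{3}{11284}$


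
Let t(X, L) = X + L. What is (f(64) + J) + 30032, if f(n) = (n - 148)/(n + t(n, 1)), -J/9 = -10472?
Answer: 5344012/43 ≈ 1.2428e+5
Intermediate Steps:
J = 94248 (J = -9*(-10472) = 94248)
t(X, L) = L + X
f(n) = (-148 + n)/(1 + 2*n) (f(n) = (n - 148)/(n + (1 + n)) = (-148 + n)/(1 + 2*n))
(f(64) + J) + 30032 = ((-148 + 64)/(1 + 2*64) + 94248) + 30032 = (-84/(1 + 128) + 94248) + 30032 = (-84/129 + 94248) + 30032 = ((1/129)*(-84) + 94248) + 30032 = (-28/43 + 94248) + 30032 = 4052636/43 + 30032 = 5344012/43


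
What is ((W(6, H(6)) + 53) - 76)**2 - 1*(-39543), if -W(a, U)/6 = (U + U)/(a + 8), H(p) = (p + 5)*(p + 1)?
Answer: 47464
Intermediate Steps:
H(p) = (1 + p)*(5 + p) (H(p) = (5 + p)*(1 + p) = (1 + p)*(5 + p))
W(a, U) = -12*U/(8 + a) (W(a, U) = -6*(U + U)/(a + 8) = -6*2*U/(8 + a) = -12*U/(8 + a))
((W(6, H(6)) + 53) - 76)**2 - 1*(-39543) = ((-12*(5 + 6**2 + 6*6)/(8 + 6) + 53) - 76)**2 - 1*(-39543) = ((-12*(5 + 36 + 36)/14 + 53) - 76)**2 + 39543 = ((-12*77*1/14 + 53) - 76)**2 + 39543 = ((-66 + 53) - 76)**2 + 39543 = (-13 - 76)**2 + 39543 = (-89)**2 + 39543 = 7921 + 39543 = 47464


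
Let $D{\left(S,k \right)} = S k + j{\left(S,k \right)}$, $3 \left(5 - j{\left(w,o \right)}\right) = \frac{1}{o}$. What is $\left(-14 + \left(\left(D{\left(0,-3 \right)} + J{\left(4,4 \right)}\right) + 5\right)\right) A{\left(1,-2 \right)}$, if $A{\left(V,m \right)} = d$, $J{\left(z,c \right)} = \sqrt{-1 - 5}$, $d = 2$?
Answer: $- \frac{70}{9} + 2 i \sqrt{6} \approx -7.7778 + 4.899 i$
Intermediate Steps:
$j{\left(w,o \right)} = 5 - \frac{1}{3 o}$
$J{\left(z,c \right)} = i \sqrt{6}$ ($J{\left(z,c \right)} = \sqrt{-6} = i \sqrt{6}$)
$D{\left(S,k \right)} = 5 - \frac{1}{3 k} + S k$ ($D{\left(S,k \right)} = S k + \left(5 - \frac{1}{3 k}\right) = 5 - \frac{1}{3 k} + S k$)
$A{\left(V,m \right)} = 2$
$\left(-14 + \left(\left(D{\left(0,-3 \right)} + J{\left(4,4 \right)}\right) + 5\right)\right) A{\left(1,-2 \right)} = \left(-14 + \left(\left(\left(5 - \frac{1}{3 \left(-3\right)} + 0 \left(-3\right)\right) + i \sqrt{6}\right) + 5\right)\right) 2 = \left(-14 + \left(\left(\left(5 - - \frac{1}{9} + 0\right) + i \sqrt{6}\right) + 5\right)\right) 2 = \left(-14 + \left(\left(\left(5 + \frac{1}{9} + 0\right) + i \sqrt{6}\right) + 5\right)\right) 2 = \left(-14 + \left(\left(\frac{46}{9} + i \sqrt{6}\right) + 5\right)\right) 2 = \left(-14 + \left(\frac{91}{9} + i \sqrt{6}\right)\right) 2 = \left(- \frac{35}{9} + i \sqrt{6}\right) 2 = - \frac{70}{9} + 2 i \sqrt{6}$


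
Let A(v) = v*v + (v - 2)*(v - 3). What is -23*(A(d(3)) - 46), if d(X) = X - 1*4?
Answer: 759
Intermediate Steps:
d(X) = -4 + X (d(X) = X - 4 = -4 + X)
A(v) = v**2 + (-3 + v)*(-2 + v) (A(v) = v**2 + (-2 + v)*(-3 + v) = v**2 + (-3 + v)*(-2 + v))
-23*(A(d(3)) - 46) = -23*((6 - 5*(-4 + 3) + 2*(-4 + 3)**2) - 46) = -23*((6 - 5*(-1) + 2*(-1)**2) - 46) = -23*((6 + 5 + 2*1) - 46) = -23*((6 + 5 + 2) - 46) = -23*(13 - 46) = -23*(-33) = 759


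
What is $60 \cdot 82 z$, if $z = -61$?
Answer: $-300120$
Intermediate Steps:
$60 \cdot 82 z = 60 \cdot 82 \left(-61\right) = 4920 \left(-61\right) = -300120$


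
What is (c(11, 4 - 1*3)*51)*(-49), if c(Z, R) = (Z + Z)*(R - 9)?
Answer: 439824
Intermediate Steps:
c(Z, R) = 2*Z*(-9 + R) (c(Z, R) = (2*Z)*(-9 + R) = 2*Z*(-9 + R))
(c(11, 4 - 1*3)*51)*(-49) = ((2*11*(-9 + (4 - 1*3)))*51)*(-49) = ((2*11*(-9 + (4 - 3)))*51)*(-49) = ((2*11*(-9 + 1))*51)*(-49) = ((2*11*(-8))*51)*(-49) = -176*51*(-49) = -8976*(-49) = 439824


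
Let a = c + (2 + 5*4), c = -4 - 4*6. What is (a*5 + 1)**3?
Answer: -24389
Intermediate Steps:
c = -28 (c = -4 - 24 = -28)
a = -6 (a = -28 + (2 + 5*4) = -28 + (2 + 20) = -28 + 22 = -6)
(a*5 + 1)**3 = (-6*5 + 1)**3 = (-30 + 1)**3 = (-29)**3 = -24389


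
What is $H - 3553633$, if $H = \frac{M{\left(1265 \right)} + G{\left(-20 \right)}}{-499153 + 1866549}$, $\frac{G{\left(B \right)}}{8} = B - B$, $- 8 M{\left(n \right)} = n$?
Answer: $- \frac{1690164712983}{475616} \approx -3.5536 \cdot 10^{6}$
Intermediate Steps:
$M{\left(n \right)} = - \frac{n}{8}$
$G{\left(B \right)} = 0$ ($G{\left(B \right)} = 8 \left(B - B\right) = 8 \cdot 0 = 0$)
$H = - \frac{55}{475616}$ ($H = \frac{\left(- \frac{1}{8}\right) 1265 + 0}{-499153 + 1866549} = \frac{- \frac{1265}{8} + 0}{1367396} = \left(- \frac{1265}{8}\right) \frac{1}{1367396} = - \frac{55}{475616} \approx -0.00011564$)
$H - 3553633 = - \frac{55}{475616} - 3553633 = - \frac{1690164712983}{475616}$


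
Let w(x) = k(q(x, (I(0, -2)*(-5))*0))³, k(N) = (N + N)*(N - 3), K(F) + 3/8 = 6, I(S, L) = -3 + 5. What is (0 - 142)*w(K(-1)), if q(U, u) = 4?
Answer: -72704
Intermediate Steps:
I(S, L) = 2
K(F) = 45/8 (K(F) = -3/8 + 6 = 45/8)
k(N) = 2*N*(-3 + N) (k(N) = (2*N)*(-3 + N) = 2*N*(-3 + N))
w(x) = 512 (w(x) = (2*4*(-3 + 4))³ = (2*4*1)³ = 8³ = 512)
(0 - 142)*w(K(-1)) = (0 - 142)*512 = -142*512 = -72704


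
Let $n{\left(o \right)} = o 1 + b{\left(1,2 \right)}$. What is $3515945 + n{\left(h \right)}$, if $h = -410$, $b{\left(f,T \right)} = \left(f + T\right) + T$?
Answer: $3515540$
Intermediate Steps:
$b{\left(f,T \right)} = f + 2 T$ ($b{\left(f,T \right)} = \left(T + f\right) + T = f + 2 T$)
$n{\left(o \right)} = 5 + o$ ($n{\left(o \right)} = o 1 + \left(1 + 2 \cdot 2\right) = o + \left(1 + 4\right) = o + 5 = 5 + o$)
$3515945 + n{\left(h \right)} = 3515945 + \left(5 - 410\right) = 3515945 - 405 = 3515540$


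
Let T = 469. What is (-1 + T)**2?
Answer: 219024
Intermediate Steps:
(-1 + T)**2 = (-1 + 469)**2 = 468**2 = 219024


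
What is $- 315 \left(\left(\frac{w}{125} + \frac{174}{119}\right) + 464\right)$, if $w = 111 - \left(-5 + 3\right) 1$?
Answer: $- \frac{62434773}{425} \approx -1.4691 \cdot 10^{5}$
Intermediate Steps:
$w = 113$ ($w = 111 - \left(-2\right) 1 = 111 - -2 = 111 + 2 = 113$)
$- 315 \left(\left(\frac{w}{125} + \frac{174}{119}\right) + 464\right) = - 315 \left(\left(\frac{113}{125} + \frac{174}{119}\right) + 464\right) = - 315 \left(\frac{35197}{14875} + 464\right) = \left(-315\right) \frac{6937197}{14875} = - \frac{62434773}{425}$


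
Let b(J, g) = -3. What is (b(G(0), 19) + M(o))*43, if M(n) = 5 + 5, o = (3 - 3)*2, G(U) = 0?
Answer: 301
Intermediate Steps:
o = 0 (o = 0*2 = 0)
M(n) = 10
(b(G(0), 19) + M(o))*43 = (-3 + 10)*43 = 7*43 = 301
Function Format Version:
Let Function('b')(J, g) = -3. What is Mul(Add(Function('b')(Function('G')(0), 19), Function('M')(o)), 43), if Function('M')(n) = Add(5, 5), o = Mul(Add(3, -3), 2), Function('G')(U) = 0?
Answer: 301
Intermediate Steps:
o = 0 (o = Mul(0, 2) = 0)
Function('M')(n) = 10
Mul(Add(Function('b')(Function('G')(0), 19), Function('M')(o)), 43) = Mul(Add(-3, 10), 43) = Mul(7, 43) = 301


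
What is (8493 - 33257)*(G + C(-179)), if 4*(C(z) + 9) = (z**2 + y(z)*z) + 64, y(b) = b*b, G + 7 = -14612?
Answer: 35670969486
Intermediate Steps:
G = -14619 (G = -7 - 14612 = -14619)
y(b) = b**2
C(z) = 7 + z**2/4 + z**3/4 (C(z) = -9 + ((z**2 + z**2*z) + 64)/4 = -9 + ((z**2 + z**3) + 64)/4 = -9 + (64 + z**2 + z**3)/4 = -9 + (16 + z**2/4 + z**3/4) = 7 + z**2/4 + z**3/4)
(8493 - 33257)*(G + C(-179)) = (8493 - 33257)*(-14619 + (7 + (1/4)*(-179)**2 + (1/4)*(-179)**3)) = -24764*(-14619 + (7 + (1/4)*32041 + (1/4)*(-5735339))) = -24764*(-14619 + (7 + 32041/4 - 5735339/4)) = -24764*(-14619 - 2851635/2) = -24764*(-2880873/2) = 35670969486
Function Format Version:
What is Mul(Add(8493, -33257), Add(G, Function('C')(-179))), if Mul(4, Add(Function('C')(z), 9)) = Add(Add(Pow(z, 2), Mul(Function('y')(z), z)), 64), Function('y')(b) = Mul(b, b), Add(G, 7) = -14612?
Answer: 35670969486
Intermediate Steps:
G = -14619 (G = Add(-7, -14612) = -14619)
Function('y')(b) = Pow(b, 2)
Function('C')(z) = Add(7, Mul(Rational(1, 4), Pow(z, 2)), Mul(Rational(1, 4), Pow(z, 3))) (Function('C')(z) = Add(-9, Mul(Rational(1, 4), Add(Add(Pow(z, 2), Mul(Pow(z, 2), z)), 64))) = Add(-9, Mul(Rational(1, 4), Add(Add(Pow(z, 2), Pow(z, 3)), 64))) = Add(-9, Mul(Rational(1, 4), Add(64, Pow(z, 2), Pow(z, 3)))) = Add(-9, Add(16, Mul(Rational(1, 4), Pow(z, 2)), Mul(Rational(1, 4), Pow(z, 3)))) = Add(7, Mul(Rational(1, 4), Pow(z, 2)), Mul(Rational(1, 4), Pow(z, 3))))
Mul(Add(8493, -33257), Add(G, Function('C')(-179))) = Mul(Add(8493, -33257), Add(-14619, Add(7, Mul(Rational(1, 4), Pow(-179, 2)), Mul(Rational(1, 4), Pow(-179, 3))))) = Mul(-24764, Add(-14619, Add(7, Mul(Rational(1, 4), 32041), Mul(Rational(1, 4), -5735339)))) = Mul(-24764, Add(-14619, Add(7, Rational(32041, 4), Rational(-5735339, 4)))) = Mul(-24764, Add(-14619, Rational(-2851635, 2))) = Mul(-24764, Rational(-2880873, 2)) = 35670969486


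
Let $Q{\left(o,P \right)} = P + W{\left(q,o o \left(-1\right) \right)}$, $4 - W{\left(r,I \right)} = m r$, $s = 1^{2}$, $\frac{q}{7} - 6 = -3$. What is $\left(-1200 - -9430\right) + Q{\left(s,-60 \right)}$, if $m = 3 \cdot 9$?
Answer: $7607$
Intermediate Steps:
$m = 27$
$q = 21$ ($q = 42 + 7 \left(-3\right) = 42 - 21 = 21$)
$s = 1$
$W{\left(r,I \right)} = 4 - 27 r$
$Q{\left(o,P \right)} = -563 + P$ ($Q{\left(o,P \right)} = P + \left(4 - 567\right) = P - 563 = -563 + P$)
$\left(-1200 - -9430\right) + Q{\left(s,-60 \right)} = \left(-1200 - -9430\right) - 623 = \left(-1200 + 9430\right) - 623 = 8230 - 623 = 7607$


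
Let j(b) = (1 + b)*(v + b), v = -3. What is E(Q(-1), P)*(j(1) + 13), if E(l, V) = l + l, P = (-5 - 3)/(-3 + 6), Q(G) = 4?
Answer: 72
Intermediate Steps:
P = -8/3 ≈ -2.6667
j(b) = (1 + b)*(-3 + b)
E(l, V) = 2*l
E(Q(-1), P)*(j(1) + 13) = (2*4)*((-3 + 1² - 2*1) + 13) = 8*((-3 + 1 - 2) + 13) = 8*(-4 + 13) = 8*9 = 72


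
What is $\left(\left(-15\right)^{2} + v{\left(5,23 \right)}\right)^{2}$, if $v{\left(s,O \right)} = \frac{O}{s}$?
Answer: $\frac{1317904}{25} \approx 52716.0$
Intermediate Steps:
$\left(\left(-15\right)^{2} + v{\left(5,23 \right)}\right)^{2} = \left(\left(-15\right)^{2} + \frac{23}{5}\right)^{2} = \left(225 + 23 \cdot \frac{1}{5}\right)^{2} = \left(225 + \frac{23}{5}\right)^{2} = \left(\frac{1148}{5}\right)^{2} = \frac{1317904}{25}$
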